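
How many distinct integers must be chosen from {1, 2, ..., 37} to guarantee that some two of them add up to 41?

21

Group the elements by complementary pair {x, 41−x}: {4,37}, {5,36}, {6,35}, …, giving 17 two-element pairs and 3 integers whose partner 41−x falls outside [1,37].
Treating each of those 20 groups as a pigeonhole, one can pick one integer per group — 20 integers — with no two summing to 41.
The 21st integer lands in an occupied pair, forcing a sum of 41.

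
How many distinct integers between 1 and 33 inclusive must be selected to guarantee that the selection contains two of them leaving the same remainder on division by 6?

The 6 residue classes mod 6 are the pigeonholes.
With 6 integers one could put 1 in each residue class and have no class reach 2.
The 7th integer pushes some class to 2, so 6·1 + 1 = 7.

7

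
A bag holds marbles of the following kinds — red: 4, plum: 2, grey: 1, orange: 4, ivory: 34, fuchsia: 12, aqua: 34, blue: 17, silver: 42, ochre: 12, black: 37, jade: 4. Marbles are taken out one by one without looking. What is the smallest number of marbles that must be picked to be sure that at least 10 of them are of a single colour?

79

The 12 colours are the holes; the marbles drawn are the pigeons.
To avoid 10 of any one colour, the worst case takes at most 9 of each colour, or every marble of a colour that has fewer than 9.
That gives 4 + 2 + 1 + 4 + 9 + 9 + 9 + 9 + 9 + 9 + 9 + 4 = 78 marbles with no colour reaching 10.
The next marble forces some colour to 10, so 78 + 1 = 79.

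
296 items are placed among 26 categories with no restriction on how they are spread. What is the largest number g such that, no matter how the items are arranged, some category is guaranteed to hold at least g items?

12

Pigeonhole: the 26 categories are the holes and the 296 items are the pigeons.
If every category held at most 11 items, the total would be at most 26 × 11 = 286, which is less than 296.
So some category holds at least ⌈296/26⌉ = 12 items.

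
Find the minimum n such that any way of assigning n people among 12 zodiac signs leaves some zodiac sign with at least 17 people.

With 192 people one could put exactly 16 in each of the 12 zodiac signs, and no zodiac sign would reach 17.
One more person must land in a zodiac sign that already has 16, giving it 17.
So 12 × 16 + 1 = 193 people are required.

193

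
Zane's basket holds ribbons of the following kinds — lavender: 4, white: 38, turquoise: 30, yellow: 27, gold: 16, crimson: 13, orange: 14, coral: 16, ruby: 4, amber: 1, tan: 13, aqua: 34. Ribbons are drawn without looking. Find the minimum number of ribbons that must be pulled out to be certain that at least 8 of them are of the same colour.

73

By the pigeonhole principle, put each drawn ribbon into a box by colour. The largest draw with every box below 8 takes min(count, 7) from each colour; colours with fewer than 7 contribute all they have.
Σ min(cᵢ, 7) = 4 + 7 + 7 + 7 + 7 + 7 + 7 + 7 + 4 + 1 + 7 + 7 = 72.
Draw number 72 + 1 = 73 must push one box to 8.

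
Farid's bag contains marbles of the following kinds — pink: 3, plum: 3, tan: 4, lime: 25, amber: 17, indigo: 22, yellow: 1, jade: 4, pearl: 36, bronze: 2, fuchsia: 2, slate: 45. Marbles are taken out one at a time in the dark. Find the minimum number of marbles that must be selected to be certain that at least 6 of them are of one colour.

45

Pigeonhole: put each drawn marble into a box by colour. The largest draw with every box below 6 takes min(count, 5) from each colour; colours with fewer than 5 contribute all they have.
Σ min(cᵢ, 5) = 3 + 3 + 4 + 5 + 5 + 5 + 1 + 4 + 5 + 2 + 2 + 5 = 44.
Draw number 44 + 1 = 45 must push one box to 6.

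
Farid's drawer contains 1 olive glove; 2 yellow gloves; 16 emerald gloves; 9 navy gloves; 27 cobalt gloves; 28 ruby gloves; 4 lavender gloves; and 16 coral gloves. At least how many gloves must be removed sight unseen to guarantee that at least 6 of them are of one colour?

Pigeonhole: the 8 colours are the holes; the gloves drawn are the pigeons.
To avoid 6 of any one colour, the worst case takes at most 5 of each colour, or every glove of a colour that has fewer than 5.
That gives 1 + 2 + 5 + 5 + 5 + 5 + 4 + 5 = 32 gloves with no colour reaching 6.
The next glove forces some colour to 6, so 32 + 1 = 33.

33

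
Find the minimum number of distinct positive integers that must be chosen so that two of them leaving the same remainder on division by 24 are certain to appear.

Pigeonhole: the 24 residue classes mod 24 are the pigeonholes.
With 24 integers one could put 1 in each residue class and have no class reach 2.
The 25th integer pushes some class to 2, so 24·1 + 1 = 25.

25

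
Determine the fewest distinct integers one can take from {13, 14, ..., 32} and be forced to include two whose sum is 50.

14

Two chosen integers sum to 50 exactly when both halves of some pair {x, 50−x} with 18 ≤ x ≤ 50−x ≤ 32 are chosen — 7 such pairs.
The remaining 6 elements (those with no distinct partner in range) can never complete a 50-sum, so the worst case takes all of them and one from each pair: 6 + 7 = 13.
The 14th integer has to be the second member of some pair, so 13 + 1 = 14.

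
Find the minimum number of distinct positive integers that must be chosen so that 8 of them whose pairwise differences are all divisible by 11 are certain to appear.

Integers whose pairwise differences are multiples of 11 are exactly those sharing a remainder mod 11. By the pigeonhole principle, the 11 residue classes mod 11 are the pigeonholes.
With 77 integers one could put 7 in each residue class and have no class reach 8.
The 78th integer pushes some class to 8, so 11·7 + 1 = 78.

78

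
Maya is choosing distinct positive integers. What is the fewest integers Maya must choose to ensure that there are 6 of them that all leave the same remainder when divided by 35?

The 35 residue classes mod 35 are the pigeonholes.
With 175 integers one could put 5 in each residue class and have no class reach 6.
The 176th integer pushes some class to 6, so 35·5 + 1 = 176.

176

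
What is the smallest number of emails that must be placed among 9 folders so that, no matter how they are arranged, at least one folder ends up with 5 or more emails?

37

With 36 emails one could put exactly 4 in each of the 9 folders, and no folder would reach 5.
Pigeonhole: one more email must land in a folder that already has 4, giving it 5.
So 9 × 4 + 1 = 37 emails are required.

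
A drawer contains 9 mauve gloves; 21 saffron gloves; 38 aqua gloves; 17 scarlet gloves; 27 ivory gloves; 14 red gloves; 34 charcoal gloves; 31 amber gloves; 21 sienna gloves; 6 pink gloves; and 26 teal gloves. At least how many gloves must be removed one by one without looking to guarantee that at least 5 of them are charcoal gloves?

215

In the worst case for collecting charcoal gloves, every non-charcoal glove comes out first.
There are 9 + 21 + 38 + 17 + 27 + 14 + 31 + 21 + 6 + 26 = 210 non-charcoal gloves altogether.
After those, each further glove must be charcoal, so 210 + 5 = 215 draws guarantee 5 charcoal gloves.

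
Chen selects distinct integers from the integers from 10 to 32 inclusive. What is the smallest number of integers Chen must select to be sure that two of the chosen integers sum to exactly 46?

A set avoiding the sum 46 can contain at most one of each pair {x, 46−x}, plus the 5 elements whose complement lies outside the range or equal to its own complement.
The integers 10, …, 23 (14 of them) are such a set: any two sum to at least 10+11 = 21 and at most 22+23 = 45 < 46.
Any 15th integer completes one of the 9 pairs, so 15 choices force a sum of 46.

15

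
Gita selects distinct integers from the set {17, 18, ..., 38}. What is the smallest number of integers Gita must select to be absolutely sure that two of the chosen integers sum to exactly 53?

Two chosen integers sum to 53 exactly when both halves of some pair {x, 53−x} with 17 ≤ x ≤ 53−x ≤ 36 are chosen — 10 such pairs.
The remaining 2 elements (those with no distinct partner in range) can never complete a 53-sum, so the worst case takes all of them and one from each pair: 2 + 10 = 12.
By pigeonhole, the 13th integer has to be the second member of some pair, so 12 + 1 = 13.

13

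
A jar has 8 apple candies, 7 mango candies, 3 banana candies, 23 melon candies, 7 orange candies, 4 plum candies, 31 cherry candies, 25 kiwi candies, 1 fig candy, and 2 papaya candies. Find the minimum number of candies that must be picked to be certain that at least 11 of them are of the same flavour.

63

An adversary could hand out at most 10 candies per flavour (7 flavours run out sooner): 8 + 7 + 3 + 10 + 7 + 4 + 10 + 10 + 1 + 2 = 62 candies and still no flavour has 11.
One more candy lands in a flavour already at 10, so 63 draws are enough and 62 are not.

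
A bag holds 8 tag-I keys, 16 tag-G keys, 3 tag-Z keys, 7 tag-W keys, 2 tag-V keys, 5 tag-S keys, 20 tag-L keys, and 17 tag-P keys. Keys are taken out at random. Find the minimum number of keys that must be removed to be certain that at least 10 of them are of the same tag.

53

An adversary could hand out at most 9 keys per tag (5 tags run out sooner): 8 + 9 + 3 + 7 + 2 + 5 + 9 + 9 = 52 keys and still no tag has 10.
One more key lands in a tag already at 9, so 53 draws are enough and 52 are not.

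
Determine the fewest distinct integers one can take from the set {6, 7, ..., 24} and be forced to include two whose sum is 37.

A set avoiding the sum 37 can contain at most one of each pair {x, 37−x}, plus the 7 elements whose complement lies outside the range.
The integers 6, …, 18 (13 of them) are such a set: any two sum to at least 6+7 = 13 and at most 17+18 = 35 < 37.
Any 14th integer completes one of the 6 pairs, so 14 choices force a sum of 37.

14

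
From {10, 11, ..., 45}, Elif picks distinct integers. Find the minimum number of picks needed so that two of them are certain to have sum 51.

A set avoiding the sum 51 can contain at most one of each pair {x, 51−x}, plus the 4 elements whose complement lies outside the range.
The integers 26, …, 45 (20 of them) are such a set: any two sum to at least 26+27 = 53 > 51.
Pigeonhole: any 21st integer completes one of the 16 pairs, so 21 choices force a sum of 51.

21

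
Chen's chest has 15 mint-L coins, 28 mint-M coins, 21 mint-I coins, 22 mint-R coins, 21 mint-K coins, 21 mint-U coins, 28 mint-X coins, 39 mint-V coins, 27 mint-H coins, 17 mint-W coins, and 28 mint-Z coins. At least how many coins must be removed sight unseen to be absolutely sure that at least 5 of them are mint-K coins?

251

In the worst case for collecting mint-K coins, every non-mint-K coin comes out first.
There are 15 + 28 + 21 + 22 + 21 + 28 + 39 + 27 + 17 + 28 = 246 non-mint-K coins altogether.
After those, each further coin must be mint-K, so 246 + 5 = 251 draws guarantee 5 mint-K coins.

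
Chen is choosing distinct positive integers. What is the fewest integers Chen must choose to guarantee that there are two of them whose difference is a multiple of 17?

Integers whose pairwise differences are multiples of 17 are exactly those sharing a remainder mod 17. By pigeonhole, the 17 residue classes mod 17 are the pigeonholes.
With 17 integers one could put 1 in each residue class and have no class reach 2.
The 18th integer pushes some class to 2, so 17·1 + 1 = 18.

18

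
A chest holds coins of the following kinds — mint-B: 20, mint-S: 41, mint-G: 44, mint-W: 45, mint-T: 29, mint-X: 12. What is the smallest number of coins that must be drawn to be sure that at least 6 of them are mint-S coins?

In the worst case for collecting mint-S coins, every non-mint-S coin comes out first.
There are 20 + 44 + 45 + 29 + 12 = 150 non-mint-S coins altogether.
After those, each further coin must be mint-S, so 150 + 6 = 156 draws guarantee 6 mint-S coins.

156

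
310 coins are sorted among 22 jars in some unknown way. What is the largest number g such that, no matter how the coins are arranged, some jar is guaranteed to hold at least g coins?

By the pigeonhole principle, the 22 jars are the holes and the 310 coins are the pigeons.
If every jar held at most 14 coins, the total would be at most 22 × 14 = 308, which is less than 310.
So some jar holds at least ⌈310/22⌉ = 15 coins.

15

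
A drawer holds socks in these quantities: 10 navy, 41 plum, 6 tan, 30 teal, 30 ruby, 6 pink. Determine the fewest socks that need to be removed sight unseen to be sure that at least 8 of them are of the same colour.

41

An adversary could hand out at most 7 socks per colour (tan, pink run out sooner): 7 + 7 + 6 + 7 + 7 + 6 = 40 socks and still no colour has 8.
By the pigeonhole principle, one more sock lands in a colour already at 7, so 41 draws are enough and 40 are not.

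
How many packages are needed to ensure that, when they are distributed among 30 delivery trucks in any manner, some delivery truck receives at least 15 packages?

421

With 420 packages one could put exactly 14 in each of the 30 delivery trucks, and no delivery truck would reach 15.
One more package must land in a delivery truck that already has 14, giving it 15.
So 30 × 14 + 1 = 421 packages are required.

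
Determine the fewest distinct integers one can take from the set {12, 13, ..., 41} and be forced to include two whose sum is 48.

Group the elements by complementary pair {x, 48−x}: {12,36}, {13,35}, {14,34}, …, giving 12 two-element pairs; the single value 24 (it cannot pair with itself since the integers are distinct); and 5 integers whose partner 48−x falls outside [12,41].
By the pigeonhole principle, treating each of those 18 groups as a pigeonhole, one can pick one integer per group — 18 integers — with no two summing to 48.
The 19th integer lands in an occupied pair, forcing a sum of 48.

19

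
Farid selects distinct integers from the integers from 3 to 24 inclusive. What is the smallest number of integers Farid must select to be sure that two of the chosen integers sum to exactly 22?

15

A set avoiding the sum 22 can contain at most one of each pair {x, 22−x}, plus the 6 elements whose complement lies outside the range or equal to its own complement.
The integers 11, …, 24 (14 of them) are such a set: any two sum to at least 11+12 = 23 > 22.
Pigeonhole: any 15th integer completes one of the 8 pairs, so 15 choices force a sum of 22.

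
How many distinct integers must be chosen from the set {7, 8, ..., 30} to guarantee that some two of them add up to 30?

Two chosen integers sum to 30 exactly when both halves of some pair {x, 30−x} with 7 ≤ x ≤ 30−x ≤ 23 are chosen — 8 such pairs.
The remaining 8 elements (those with no distinct partner in range) can never complete a 30-sum, so the worst case takes all of them and one from each pair: 8 + 8 = 16.
By pigeonhole, the 17th integer has to be the second member of some pair, so 16 + 1 = 17.

17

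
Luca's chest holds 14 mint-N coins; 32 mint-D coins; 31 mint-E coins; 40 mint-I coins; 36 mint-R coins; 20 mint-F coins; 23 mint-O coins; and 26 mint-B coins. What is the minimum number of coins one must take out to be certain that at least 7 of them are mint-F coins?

209

In the worst case for collecting mint-F coins, every non-mint-F coin comes out first.
There are 14 + 32 + 31 + 40 + 36 + 23 + 26 = 202 non-mint-F coins altogether.
After those, each further coin must be mint-F, so 202 + 7 = 209 draws guarantee 7 mint-F coins.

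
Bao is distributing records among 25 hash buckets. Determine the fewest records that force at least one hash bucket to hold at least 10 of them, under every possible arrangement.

With 225 records one could put exactly 9 in each of the 25 hash buckets, and no hash bucket would reach 10.
One more record must land in a hash bucket that already has 9, giving it 10.
So 25 × 9 + 1 = 226 records are required.

226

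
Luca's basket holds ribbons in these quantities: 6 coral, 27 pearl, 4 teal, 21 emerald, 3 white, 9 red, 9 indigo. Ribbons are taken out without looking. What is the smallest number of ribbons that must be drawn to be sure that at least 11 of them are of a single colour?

52

By the pigeonhole principle, put each drawn ribbon into a box by colour. The largest draw with every box below 11 takes min(count, 10) from each colour; colours with fewer than 10 contribute all they have.
Σ min(cᵢ, 10) = 6 + 10 + 4 + 10 + 3 + 9 + 9 = 51.
Draw number 51 + 1 = 52 must push one box to 11.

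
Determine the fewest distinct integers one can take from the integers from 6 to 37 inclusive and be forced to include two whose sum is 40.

19

Group the elements by complementary pair {x, 40−x}: {6,34}, {7,33}, {8,32}, …, giving 14 two-element pairs, the single value 20 (it cannot pair with itself since the integers are distinct), and 3 integers whose partner 40−x falls outside [6,37].
Treating each of those 18 groups as a pigeonhole, one can pick one integer per group — 18 integers — with no two summing to 40.
The 19th integer lands in an occupied pair, forcing a sum of 40.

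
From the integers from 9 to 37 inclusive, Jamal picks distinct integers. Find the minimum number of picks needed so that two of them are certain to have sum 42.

18

A set avoiding the sum 42 can contain at most one of each pair {x, 42−x}, plus the 5 elements whose complement lies outside the range or equal to its own complement.
The integers 21, …, 37 (17 of them) are such a set: any two sum to at least 21+22 = 43 > 42.
Any 18th integer completes one of the 12 pairs, so 18 choices force a sum of 42.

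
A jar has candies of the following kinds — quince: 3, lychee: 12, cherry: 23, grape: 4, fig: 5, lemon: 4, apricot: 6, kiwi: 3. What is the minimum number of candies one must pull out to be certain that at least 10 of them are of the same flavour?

44

The 8 flavours are the holes; the candies drawn are the pigeons.
To avoid 10 of any one flavour, the worst case takes at most 9 of each flavour, or every candy of a flavour that has fewer than 9.
That gives 3 + 9 + 9 + 4 + 5 + 4 + 6 + 3 = 43 candies with no flavour reaching 10.
The next candy forces some flavour to 10, so 43 + 1 = 44.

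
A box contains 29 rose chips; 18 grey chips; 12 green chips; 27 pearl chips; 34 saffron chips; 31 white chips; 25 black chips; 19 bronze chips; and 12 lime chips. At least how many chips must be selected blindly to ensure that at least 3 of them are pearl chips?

In the worst case for collecting pearl chips, every non-pearl chip comes out first.
There are 29 + 18 + 12 + 34 + 31 + 25 + 19 + 12 = 180 non-pearl chips altogether.
After those, each further chip must be pearl, so 180 + 3 = 183 draws guarantee 3 pearl chips.

183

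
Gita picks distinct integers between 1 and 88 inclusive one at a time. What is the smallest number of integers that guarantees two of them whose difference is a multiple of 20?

Integers whose pairwise differences are multiples of 20 are exactly those sharing a remainder mod 20. By pigeonhole, the 20 residue classes mod 20 are the pigeonholes.
With 20 integers one could put 1 in each residue class and have no class reach 2.
The 21st integer pushes some class to 2, so 20·1 + 1 = 21.

21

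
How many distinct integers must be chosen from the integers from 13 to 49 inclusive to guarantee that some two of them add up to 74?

26

Two chosen integers sum to 74 exactly when both halves of some pair {x, 74−x} with 25 ≤ x ≤ 74−x ≤ 49 are chosen — 12 such pairs.
The remaining 13 elements (those with no distinct partner in range) can never complete a 74-sum, so the worst case takes all of them and one from each pair: 13 + 12 = 25.
By the pigeonhole principle, the 26th integer has to be the second member of some pair, so 25 + 1 = 26.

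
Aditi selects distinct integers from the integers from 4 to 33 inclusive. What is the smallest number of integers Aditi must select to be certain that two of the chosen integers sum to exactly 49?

Group the elements by complementary pair {x, 49−x}: {16,33}, {17,32}, {18,31}, …, giving 9 two-element pairs and 12 integers whose partner 49−x falls outside [4,33].
Treating each of those 21 groups as a pigeonhole, one can pick one integer per group — 21 integers — with no two summing to 49.
The 22nd integer lands in an occupied pair, forcing a sum of 49.

22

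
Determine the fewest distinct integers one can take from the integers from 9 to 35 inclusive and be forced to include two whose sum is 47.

16

A set avoiding the sum 47 can contain at most one of each pair {x, 47−x}, plus the 3 elements whose complement lies outside the range.
The integers 9, …, 23 (15 of them) are such a set: any two sum to at least 9+10 = 19 and at most 22+23 = 45 < 47.
By pigeonhole, any 16th integer completes one of the 12 pairs, so 16 choices force a sum of 47.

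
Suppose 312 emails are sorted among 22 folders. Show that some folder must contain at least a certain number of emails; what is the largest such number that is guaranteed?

The 22 folders are the holes and the 312 emails are the pigeons.
If every folder held at most 14 emails, the total would be at most 22 × 14 = 308, which is less than 312.
So some folder holds at least ⌈312/22⌉ = 15 emails.

15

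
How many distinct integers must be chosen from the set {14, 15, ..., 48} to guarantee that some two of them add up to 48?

26

A set avoiding the sum 48 can contain at most one of each pair {x, 48−x}, plus the 15 elements whose complement lies outside the range or equal to its own complement.
The integers 24, …, 48 (25 of them) are such a set: any two sum to at least 24+25 = 49 > 48.
By the pigeonhole principle, any 26th integer completes one of the 10 pairs, so 26 choices force a sum of 48.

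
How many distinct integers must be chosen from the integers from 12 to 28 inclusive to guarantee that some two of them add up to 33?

A set avoiding the sum 33 can contain at most one of each pair {x, 33−x}, plus the 7 elements whose complement lies outside the range.
The integers 17, …, 28 (12 of them) are such a set: any two sum to at least 17+18 = 35 > 33.
Pigeonhole: any 13th integer completes one of the 5 pairs, so 13 choices force a sum of 33.

13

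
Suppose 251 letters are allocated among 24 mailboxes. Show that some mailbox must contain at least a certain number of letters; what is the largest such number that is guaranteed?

The 24 mailboxes are the holes and the 251 letters are the pigeons.
If every mailbox held at most 10 letters, the total would be at most 24 × 10 = 240, which is less than 251.
So some mailbox holds at least ⌈251/24⌉ = 11 letters.

11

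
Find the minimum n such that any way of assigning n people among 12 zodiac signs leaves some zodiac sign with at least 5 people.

49

With 48 people one could put exactly 4 in each of the 12 zodiac signs, and no zodiac sign would reach 5.
By pigeonhole, one more person must land in a zodiac sign that already has 4, giving it 5.
So 12 × 4 + 1 = 49 people are required.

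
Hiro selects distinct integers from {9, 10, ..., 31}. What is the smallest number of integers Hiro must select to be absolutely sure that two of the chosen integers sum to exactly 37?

14

Two chosen integers sum to 37 exactly when both halves of some pair {x, 37−x} with 9 ≤ x ≤ 37−x ≤ 28 are chosen — 10 such pairs.
The remaining 3 elements (those with no distinct partner in range) can never complete a 37-sum, so the worst case takes all of them and one from each pair: 3 + 10 = 13.
By pigeonhole, the 14th integer has to be the second member of some pair, so 13 + 1 = 14.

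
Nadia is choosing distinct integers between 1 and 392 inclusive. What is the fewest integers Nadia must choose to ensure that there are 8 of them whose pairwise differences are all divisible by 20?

141

Integers whose pairwise differences are multiples of 20 are exactly those sharing a remainder mod 20. Pigeonhole: the 20 residue classes mod 20 are the pigeonholes.
With 140 integers one could put 7 in each residue class and have no class reach 8.
The 141st integer pushes some class to 8, so 20·7 + 1 = 141.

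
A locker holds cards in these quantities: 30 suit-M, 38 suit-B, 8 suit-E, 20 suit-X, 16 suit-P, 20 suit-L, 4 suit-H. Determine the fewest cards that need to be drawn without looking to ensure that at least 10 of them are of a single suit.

Pigeonhole: put each drawn card into a box by suit. The largest draw with every box below 10 takes min(count, 9) from each suit; suits with fewer than 9 contribute all they have.
Σ min(cᵢ, 9) = 9 + 9 + 8 + 9 + 9 + 9 + 4 = 57.
Draw number 57 + 1 = 58 must push one box to 10.

58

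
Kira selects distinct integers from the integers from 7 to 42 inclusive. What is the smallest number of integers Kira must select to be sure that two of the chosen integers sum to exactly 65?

27

Two chosen integers sum to 65 exactly when both halves of some pair {x, 65−x} with 23 ≤ x ≤ 65−x ≤ 42 are chosen — 10 such pairs.
The remaining 16 elements (those with no distinct partner in range) can never complete a 65-sum, so the worst case takes all of them and one from each pair: 16 + 10 = 26.
Pigeonhole: the 27th integer has to be the second member of some pair, so 26 + 1 = 27.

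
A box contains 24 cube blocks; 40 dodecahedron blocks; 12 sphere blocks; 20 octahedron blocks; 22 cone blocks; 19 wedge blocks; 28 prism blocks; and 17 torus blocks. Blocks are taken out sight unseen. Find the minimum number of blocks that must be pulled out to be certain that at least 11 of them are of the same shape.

An adversary could hand out at most 10 blocks per shape: 10 + 10 + 10 + 10 + 10 + 10 + 10 + 10 = 80 blocks and still no shape has 11.
By pigeonhole, one more block lands in a shape already at 10, so 81 draws are enough and 80 are not.

81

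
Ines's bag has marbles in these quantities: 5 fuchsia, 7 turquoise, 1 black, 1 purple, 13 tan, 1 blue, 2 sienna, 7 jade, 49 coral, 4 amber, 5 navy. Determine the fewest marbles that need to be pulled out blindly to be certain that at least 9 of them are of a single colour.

50

By pigeonhole, put each drawn marble into a box by colour. The largest draw with every box below 9 takes min(count, 8) from each colour; colours with fewer than 8 contribute all they have.
Σ min(cᵢ, 8) = 5 + 7 + 1 + 1 + 8 + 1 + 2 + 7 + 8 + 4 + 5 = 49.
Draw number 49 + 1 = 50 must push one box to 9.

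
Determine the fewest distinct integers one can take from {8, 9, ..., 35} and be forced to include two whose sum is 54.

A set avoiding the sum 54 can contain at most one of each pair {x, 54−x}, plus the 12 elements whose complement lies outside the range or equal to its own complement.
The integers 8, …, 27 (20 of them) are such a set: any two sum to at least 8+9 = 17 and at most 26+27 = 53 < 54.
Any 21st integer completes one of the 8 pairs, so 21 choices force a sum of 54.

21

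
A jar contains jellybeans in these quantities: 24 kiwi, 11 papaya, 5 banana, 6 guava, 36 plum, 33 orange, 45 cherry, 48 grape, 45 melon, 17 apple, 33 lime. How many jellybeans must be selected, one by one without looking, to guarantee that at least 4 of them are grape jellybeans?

259

In the worst case for collecting grape jellybeans, every non-grape jellybean comes out first.
There are 24 + 11 + 5 + 6 + 36 + 33 + 45 + 45 + 17 + 33 = 255 non-grape jellybeans altogether.
After those, each further jellybean must be grape, so 255 + 4 = 259 draws guarantee 4 grape jellybeans.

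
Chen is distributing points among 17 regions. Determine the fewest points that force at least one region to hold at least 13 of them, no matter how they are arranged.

With 204 points one could put exactly 12 in each of the 17 regions, and no region would reach 13.
Pigeonhole: one more point must land in a region that already has 12, giving it 13.
So 17 × 12 + 1 = 205 points are required.

205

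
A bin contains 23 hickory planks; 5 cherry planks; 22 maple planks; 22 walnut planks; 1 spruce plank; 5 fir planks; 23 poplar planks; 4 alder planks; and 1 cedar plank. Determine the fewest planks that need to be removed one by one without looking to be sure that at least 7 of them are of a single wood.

The 9 woods are the holes; the planks drawn are the pigeons.
To avoid 7 of any one wood, the worst case takes at most 6 of each wood, or every plank of a wood that has fewer than 6.
That gives 6 + 5 + 6 + 6 + 1 + 5 + 6 + 4 + 1 = 40 planks with no wood reaching 7.
The next plank forces some wood to 7, so 40 + 1 = 41.

41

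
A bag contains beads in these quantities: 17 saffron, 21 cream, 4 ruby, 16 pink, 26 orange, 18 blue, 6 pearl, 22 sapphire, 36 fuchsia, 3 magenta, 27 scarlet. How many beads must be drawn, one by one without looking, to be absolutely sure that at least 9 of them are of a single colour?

By pigeonhole, put each drawn bead into a box by colour. The largest draw with every box below 9 takes min(count, 8) from each colour; colours with fewer than 8 contribute all they have.
Σ min(cᵢ, 8) = 8 + 8 + 4 + 8 + 8 + 8 + 6 + 8 + 8 + 3 + 8 = 77.
Draw number 77 + 1 = 78 must push one box to 9.

78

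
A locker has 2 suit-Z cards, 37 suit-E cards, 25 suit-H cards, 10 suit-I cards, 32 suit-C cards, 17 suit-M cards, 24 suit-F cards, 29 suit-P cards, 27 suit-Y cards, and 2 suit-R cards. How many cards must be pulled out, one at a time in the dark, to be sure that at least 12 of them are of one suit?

92

An adversary could hand out at most 11 cards per suit (suit-Z, suit-I, suit-R run out sooner): 2 + 11 + 11 + 10 + 11 + 11 + 11 + 11 + 11 + 2 = 91 cards and still no suit has 12.
One more card lands in a suit already at 11, so 92 draws are enough and 91 are not.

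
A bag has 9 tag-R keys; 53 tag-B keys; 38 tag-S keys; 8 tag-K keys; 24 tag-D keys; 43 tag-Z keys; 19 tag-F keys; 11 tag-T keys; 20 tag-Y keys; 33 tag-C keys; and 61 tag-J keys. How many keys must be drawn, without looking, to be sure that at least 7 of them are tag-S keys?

288

In the worst case for collecting tag-S keys, every non-tag-S key comes out first.
There are 9 + 53 + 8 + 24 + 43 + 19 + 11 + 20 + 33 + 61 = 281 non-tag-S keys altogether.
After those, each further key must be tag-S, so 281 + 7 = 288 draws guarantee 7 tag-S keys.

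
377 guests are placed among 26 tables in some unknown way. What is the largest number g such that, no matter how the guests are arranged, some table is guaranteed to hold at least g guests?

15

The 26 tables are the holes and the 377 guests are the pigeons.
If every table held at most 14 guests, the total would be at most 26 × 14 = 364, which is less than 377.
So some table holds at least ⌈377/26⌉ = 15 guests.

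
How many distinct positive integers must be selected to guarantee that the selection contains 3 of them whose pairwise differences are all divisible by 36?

Integers whose pairwise differences are multiples of 36 are exactly those sharing a remainder mod 36. The 36 residue classes mod 36 are the pigeonholes.
With 72 integers one could put 2 in each residue class and have no class reach 3.
The 73rd integer pushes some class to 3, so 36·2 + 1 = 73.

73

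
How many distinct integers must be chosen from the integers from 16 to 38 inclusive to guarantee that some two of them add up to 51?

A set avoiding the sum 51 can contain at most one of each pair {x, 51−x}, plus the 3 elements whose complement lies outside the range.
The integers 26, …, 38 (13 of them) are such a set: any two sum to at least 26+27 = 53 > 51.
By pigeonhole, any 14th integer completes one of the 10 pairs, so 14 choices force a sum of 51.

14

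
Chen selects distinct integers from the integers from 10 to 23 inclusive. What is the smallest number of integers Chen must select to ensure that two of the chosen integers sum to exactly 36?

10

Two chosen integers sum to 36 exactly when both halves of some pair {x, 36−x} with 13 ≤ x ≤ 36−x ≤ 23 are chosen — 5 such pairs.
The remaining 4 elements (those with no distinct partner in range) can never complete a 36-sum, so the worst case takes all of them and one from each pair: 4 + 5 = 9.
Pigeonhole: the 10th integer has to be the second member of some pair, so 9 + 1 = 10.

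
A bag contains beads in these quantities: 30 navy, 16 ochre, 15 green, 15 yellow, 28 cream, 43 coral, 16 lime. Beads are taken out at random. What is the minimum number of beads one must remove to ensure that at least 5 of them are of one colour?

An adversary could hand out at most 4 beads per colour: 4 + 4 + 4 + 4 + 4 + 4 + 4 = 28 beads and still no colour has 5.
One more bead lands in a colour already at 4, so 29 draws are enough and 28 are not.

29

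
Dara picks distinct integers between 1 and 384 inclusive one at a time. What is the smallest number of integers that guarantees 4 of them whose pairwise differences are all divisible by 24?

Integers whose pairwise differences are multiples of 24 are exactly those sharing a remainder mod 24. By the pigeonhole principle, the 24 residue classes mod 24 are the pigeonholes.
With 72 integers one could put 3 in each residue class and have no class reach 4.
The 73rd integer pushes some class to 4, so 24·3 + 1 = 73.

73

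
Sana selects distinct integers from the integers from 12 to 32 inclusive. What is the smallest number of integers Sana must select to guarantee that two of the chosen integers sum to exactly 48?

A set avoiding the sum 48 can contain at most one of each pair {x, 48−x}, plus the 5 elements whose complement lies outside the range or equal to its own complement.
The integers 12, …, 24 (13 of them) are such a set: any two sum to at least 12+13 = 25 and at most 23+24 = 47 < 48.
Pigeonhole: any 14th integer completes one of the 8 pairs, so 14 choices force a sum of 48.

14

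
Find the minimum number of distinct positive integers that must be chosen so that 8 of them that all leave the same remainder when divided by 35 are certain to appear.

The 35 residue classes mod 35 are the pigeonholes.
With 245 integers one could put 7 in each residue class and have no class reach 8.
The 246th integer pushes some class to 8, so 35·7 + 1 = 246.

246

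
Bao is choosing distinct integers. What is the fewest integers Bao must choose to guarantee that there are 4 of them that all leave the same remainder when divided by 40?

By pigeonhole, the 40 residue classes mod 40 are the pigeonholes.
With 120 integers one could put 3 in each residue class and have no class reach 4.
The 121st integer pushes some class to 4, so 40·3 + 1 = 121.

121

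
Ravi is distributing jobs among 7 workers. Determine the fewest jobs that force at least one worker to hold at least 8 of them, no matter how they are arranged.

With 49 jobs one could put exactly 7 in each of the 7 workers, and no worker would reach 8.
By pigeonhole, one more job must land in a worker that already has 7, giving it 8.
So 7 × 7 + 1 = 50 jobs are required.

50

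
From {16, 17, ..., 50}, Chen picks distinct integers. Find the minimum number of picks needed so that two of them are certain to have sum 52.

Two chosen integers sum to 52 exactly when both halves of some pair {x, 52−x} with 16 ≤ x ≤ 52−x ≤ 36 are chosen — 10 such pairs.
The remaining 15 elements (those with no distinct partner in range) can never complete a 52-sum, so the worst case takes all of them and one from each pair: 15 + 10 = 25.
The 26th integer has to be the second member of some pair, so 25 + 1 = 26.

26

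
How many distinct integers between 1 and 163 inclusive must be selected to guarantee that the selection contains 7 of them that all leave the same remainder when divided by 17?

103

The 17 residue classes mod 17 are the pigeonholes.
With 102 integers one could put 6 in each residue class and have no class reach 7.
The 103rd integer pushes some class to 7, so 17·6 + 1 = 103.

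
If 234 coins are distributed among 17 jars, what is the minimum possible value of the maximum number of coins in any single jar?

By pigeonhole, the 17 jars are the holes and the 234 coins are the pigeons.
If every jar held at most 13 coins, the total would be at most 17 × 13 = 221, which is less than 234.
So some jar holds at least ⌈234/17⌉ = 14 coins.

14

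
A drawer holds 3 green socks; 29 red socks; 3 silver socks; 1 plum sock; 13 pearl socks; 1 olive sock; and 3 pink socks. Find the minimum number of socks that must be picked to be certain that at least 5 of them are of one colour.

An adversary could hand out at most 4 socks per colour (5 colours run out sooner): 3 + 4 + 3 + 1 + 4 + 1 + 3 = 19 socks and still no colour has 5.
By the pigeonhole principle, one more sock lands in a colour already at 4, so 20 draws are enough and 19 are not.

20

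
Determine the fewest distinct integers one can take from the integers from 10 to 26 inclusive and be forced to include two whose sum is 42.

A set avoiding the sum 42 can contain at most one of each pair {x, 42−x}, plus the 7 elements whose complement lies outside the range or equal to its own complement.
The integers 10, …, 21 (12 of them) are such a set: any two sum to at least 10+11 = 21 and at most 20+21 = 41 < 42.
By pigeonhole, any 13th integer completes one of the 5 pairs, so 13 choices force a sum of 42.

13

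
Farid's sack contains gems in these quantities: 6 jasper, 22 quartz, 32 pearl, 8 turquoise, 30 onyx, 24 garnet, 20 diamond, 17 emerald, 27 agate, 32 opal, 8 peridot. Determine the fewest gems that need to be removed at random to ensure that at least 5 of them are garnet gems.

In the worst case for collecting garnet gems, every non-garnet gem comes out first.
There are 6 + 22 + 32 + 8 + 30 + 20 + 17 + 27 + 32 + 8 = 202 non-garnet gems altogether.
After those, each further gem must be garnet, so 202 + 5 = 207 draws guarantee 5 garnet gems.

207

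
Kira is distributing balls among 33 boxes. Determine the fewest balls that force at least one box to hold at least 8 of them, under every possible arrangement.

With 231 balls one could put exactly 7 in each of the 33 boxes, and no box would reach 8.
Pigeonhole: one more ball must land in a box that already has 7, giving it 8.
So 33 × 7 + 1 = 232 balls are required.

232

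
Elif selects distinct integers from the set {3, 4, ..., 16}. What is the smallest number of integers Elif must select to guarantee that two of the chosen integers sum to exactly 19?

8

A set avoiding the sum 19 can contain at most one of each pair {x, 19−x}.
The integers 10, …, 16 (7 of them) are such a set: any two sum to at least 10+11 = 21 > 19.
By pigeonhole, any 8th integer completes one of the 7 pairs, so 8 choices force a sum of 19.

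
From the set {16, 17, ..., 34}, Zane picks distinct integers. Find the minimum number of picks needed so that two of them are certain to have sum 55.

A set avoiding the sum 55 can contain at most one of each pair {x, 55−x}, plus the 5 elements whose complement lies outside the range.
The integers 16, …, 27 (12 of them) are such a set: any two sum to at least 16+17 = 33 and at most 26+27 = 53 < 55.
By the pigeonhole principle, any 13th integer completes one of the 7 pairs, so 13 choices force a sum of 55.

13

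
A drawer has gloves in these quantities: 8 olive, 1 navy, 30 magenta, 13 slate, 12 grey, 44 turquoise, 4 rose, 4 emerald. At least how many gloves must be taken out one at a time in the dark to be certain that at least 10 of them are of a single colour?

Put each drawn glove into a box by colour. The largest draw with every box below 10 takes min(count, 9) from each colour; colours with fewer than 9 contribute all they have.
Σ min(cᵢ, 9) = 8 + 1 + 9 + 9 + 9 + 9 + 4 + 4 = 53.
Draw number 53 + 1 = 54 must push one box to 10.

54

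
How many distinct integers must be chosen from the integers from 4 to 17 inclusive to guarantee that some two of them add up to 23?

A set avoiding the sum 23 can contain at most one of each pair {x, 23−x}, plus the 2 elements whose complement lies outside the range.
The integers 4, …, 11 (8 of them) are such a set: any two sum to at least 4+5 = 9 and at most 10+11 = 21 < 23.
Any 9th integer completes one of the 6 pairs, so 9 choices force a sum of 23.

9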